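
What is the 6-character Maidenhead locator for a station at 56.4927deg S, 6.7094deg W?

ID63pm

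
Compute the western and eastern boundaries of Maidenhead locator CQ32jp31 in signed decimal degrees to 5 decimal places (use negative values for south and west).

-133.22500, -133.21667

Field C=2, Q=16: +2·20° lon, +16·10° lat → SW at lon -140°, lat 70°.
Square 3, 2: +3·2° lon, +2·1° lat → SW at lon -134°, lat 72°.
Subsquare j=9, p=15: +9·0.0833333° lon, +15·0.0416667° lat → SW at lon -133.25°, lat 72.625°.
Extended square 3, 1: +3·0.00833333° lon, +1·0.00416667° lat → SW at lon -133.225°, lat 72.6292°.
Cell spans 0.00833333° lon × 0.00416667° lat.
west -133.22500, east -133.21667.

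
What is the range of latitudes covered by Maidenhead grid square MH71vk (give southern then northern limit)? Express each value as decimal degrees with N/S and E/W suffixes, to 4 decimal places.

18.5833° S, 18.5417° S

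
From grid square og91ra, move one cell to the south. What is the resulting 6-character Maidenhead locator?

OG90rx

Latitude subsquare a = 0; −1 → -1, wraps to 23 = x, carry into square.
Latitude square 1; −1 → 0.
The longitude characters are unchanged.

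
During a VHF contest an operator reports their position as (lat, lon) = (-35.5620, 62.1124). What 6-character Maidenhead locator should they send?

MF14bk

Add 180° to longitude and 90° to latitude: 242.1124, 54.4380.
Field: 242.1124/20 → 12 → M, 54.4380/10 → 5 → F; chars MF.
Square: 2.1124/2 → 1, 4.4380/1 → 4; chars 14.
Subsquare: 0.1124/0.0833333 → 1 → b, 0.4380/0.0416667 → 10 → k; chars bk.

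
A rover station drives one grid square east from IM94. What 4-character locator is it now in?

Longitude square 9; +1 → 10, wraps to 0, carry into field.
Longitude field I = 8; +1 → 9 = J.
The latitude characters are unchanged.

JM04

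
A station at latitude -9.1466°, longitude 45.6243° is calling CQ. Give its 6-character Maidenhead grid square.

LI20tu

Add 180° to longitude and 90° to latitude: 225.6243, 80.8534.
Field: 225.6243/20 → 11 → L, 80.8534/10 → 8 → I; chars LI.
Square: 5.6243/2 → 2, 0.8534/1 → 0; chars 20.
Subsquare: 1.6243/0.0833333 → 19 → t, 0.8534/0.0416667 → 20 → u; chars tu.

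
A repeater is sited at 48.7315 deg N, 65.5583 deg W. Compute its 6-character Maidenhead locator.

FN78fr

Offset from 180°W / 90°S: lon 114.4417°, lat 138.7315°.
Field: lon ⌊114.4417/20⌋ = 5 → F; lat ⌊138.7315/10⌋ = 13 → N.
Square: lon ⌊14.4417/2⌋ = 7; lat ⌊8.7315/1⌋ = 8.
Subsquare: lon ⌊0.4417/0.0833333⌋ = 5 → f; lat ⌊0.7315/0.0416667⌋ = 17 → r.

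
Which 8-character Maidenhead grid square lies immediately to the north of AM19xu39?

AM19xv30

Latitude extended square 9; +1 → 10, wraps to 0, carry into subsquare.
Latitude subsquare u = 20; +1 → 21 = v.
The longitude characters are unchanged.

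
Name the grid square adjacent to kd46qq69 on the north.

KD46qr60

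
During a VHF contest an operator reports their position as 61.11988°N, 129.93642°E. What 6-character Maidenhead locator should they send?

PP41xc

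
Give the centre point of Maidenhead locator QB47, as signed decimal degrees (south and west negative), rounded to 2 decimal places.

Field Q=16, B=1: +16·20° lon, +1·10° lat → SW at lon 140°, lat -80°.
Square 4, 7: +4·2° lon, +7·1° lat → SW at lon 148°, lat -73°.
Cell spans 2° lon × 1° lat. Centre is SW corner plus half of each.
latitude -72.50, longitude 149.00.

-72.50, 149.00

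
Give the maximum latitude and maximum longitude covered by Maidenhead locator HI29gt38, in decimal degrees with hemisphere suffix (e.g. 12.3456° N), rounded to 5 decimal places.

Field H=7, I=8: +7·20° lon, +8·10° lat → SW at lon -40°, lat -10°.
Square 2, 9: +2·2° lon, +9·1° lat → SW at lon -36°, lat -1°.
Subsquare g=6, t=19: +6·0.0833333° lon, +19·0.0416667° lat → SW at lon -35.5°, lat -0.208333°.
Extended square 3, 8: +3·0.00833333° lon, +8·0.00416667° lat → SW at lon -35.475°, lat -0.175°.
Cell spans 0.00833333° lon × 0.00416667° lat. NE corner is SW corner plus one full cell.
latitude 0.17083° S, longitude 35.46667° W.

0.17083° S, 35.46667° W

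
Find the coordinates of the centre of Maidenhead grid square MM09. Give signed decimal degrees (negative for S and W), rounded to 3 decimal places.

39.500, 61.000

Field M=12, M=12: +12·20° lon, +12·10° lat → SW at lon 60°, lat 30°.
Square 0, 9: +0·2° lon, +9·1° lat → SW at lon 60°, lat 39°.
Cell spans 2° lon × 1° lat. Centre is SW corner plus half of each.
latitude 39.500, longitude 61.000.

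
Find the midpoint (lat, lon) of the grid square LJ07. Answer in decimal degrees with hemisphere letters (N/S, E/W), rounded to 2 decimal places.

7.50° N, 41.00° E

Field L=11, J=9: +11·20° lon, +9·10° lat → SW at lon 40°, lat 0°.
Square 0, 7: +0·2° lon, +7·1° lat → SW at lon 40°, lat 7°.
Cell spans 2° lon × 1° lat. Centre is SW corner plus half of each.
latitude 7.50° N, longitude 41.00° E.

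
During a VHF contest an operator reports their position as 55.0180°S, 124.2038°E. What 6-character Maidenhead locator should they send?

Add 180° to longitude and 90° to latitude: 304.2038, 34.9820.
Field: lon ⌊304.2038/20⌋ = 15 → P; lat ⌊34.9820/10⌋ = 3 → D.
Square: lon ⌊4.2038/2⌋ = 2; lat ⌊4.9820/1⌋ = 4.
Subsquare: lon ⌊0.2038/0.0833333⌋ = 2 → c; lat ⌊0.9820/0.0416667⌋ = 23 → x.

PD24cx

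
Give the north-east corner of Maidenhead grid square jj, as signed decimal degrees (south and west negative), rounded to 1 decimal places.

10.0, 20.0

Field J=9, J=9: +9·20° lon, +9·10° lat → SW at lon 0°, lat 0°.
Cell spans 20° lon × 10° lat. NE corner is SW corner plus one full cell.
latitude 10.0, longitude 20.0.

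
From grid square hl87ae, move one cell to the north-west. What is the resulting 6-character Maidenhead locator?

Longitude subsquare a = 0; −1 → -1, wraps to 23 = x, carry into square.
Longitude square 8; −1 → 7.
Latitude subsquare e = 4; +1 → 5 = f.

HL77xf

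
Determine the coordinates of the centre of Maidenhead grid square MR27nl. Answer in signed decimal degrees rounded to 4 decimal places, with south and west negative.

87.4792, 65.1250

Field M=12, R=17: +12·20° lon, +17·10° lat → SW at lon 60°, lat 80°.
Square 2, 7: +2·2° lon, +7·1° lat → SW at lon 64°, lat 87°.
Subsquare n=13, l=11: +13·0.0833333° lon, +11·0.0416667° lat → SW at lon 65.0833°, lat 87.4583°.
Cell spans 0.0833333° lon × 0.0416667° lat. Centre is SW corner plus half of each.
latitude 87.4792, longitude 65.1250.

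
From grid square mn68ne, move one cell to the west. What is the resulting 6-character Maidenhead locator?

MN68me

Longitude subsquare n = 13; −1 → 12 = m.
The latitude characters are unchanged.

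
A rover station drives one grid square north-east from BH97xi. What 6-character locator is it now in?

CH07aj

Longitude subsquare x = 23; +1 → 24, wraps to 0 = a, carry into square.
Longitude square 9; +1 → 10, wraps to 0, carry into field.
Longitude field B = 1; +1 → 2 = C.
Latitude subsquare i = 8; +1 → 9 = j.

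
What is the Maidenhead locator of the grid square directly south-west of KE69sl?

KE69rk

Longitude subsquare s = 18; −1 → 17 = r.
Latitude subsquare l = 11; −1 → 10 = k.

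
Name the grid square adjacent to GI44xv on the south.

Latitude subsquare v = 21; −1 → 20 = u.
The longitude characters are unchanged.

GI44xu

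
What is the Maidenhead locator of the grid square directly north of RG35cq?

Latitude subsquare q = 16; +1 → 17 = r.
The longitude characters are unchanged.

RG35cr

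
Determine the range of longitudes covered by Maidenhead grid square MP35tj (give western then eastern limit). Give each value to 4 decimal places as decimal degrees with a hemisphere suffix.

67.5833° E, 67.6667° E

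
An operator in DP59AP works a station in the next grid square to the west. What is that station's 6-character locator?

DP49xp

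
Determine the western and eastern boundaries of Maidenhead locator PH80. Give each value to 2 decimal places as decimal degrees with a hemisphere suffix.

136.00° E, 138.00° E

Field P=15, H=7: +15·20° lon, +7·10° lat → SW at lon 120°, lat -20°.
Square 8, 0: +8·2° lon, +0·1° lat → SW at lon 136°, lat -20°.
Cell spans 2° lon × 1° lat.
west 136.00° E, east 138.00° E.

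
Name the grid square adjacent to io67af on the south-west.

IO57xe

Longitude subsquare a = 0; −1 → -1, wraps to 23 = x, carry into square.
Longitude square 6; −1 → 5.
Latitude subsquare f = 5; −1 → 4 = e.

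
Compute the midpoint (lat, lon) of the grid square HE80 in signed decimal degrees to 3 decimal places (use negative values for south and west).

-49.500, -23.000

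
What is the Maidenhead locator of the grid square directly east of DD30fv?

Longitude subsquare f = 5; +1 → 6 = g.
The latitude characters are unchanged.

DD30gv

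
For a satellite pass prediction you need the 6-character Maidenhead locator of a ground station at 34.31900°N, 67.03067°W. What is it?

Offset from 180°W / 90°S: lon 112.9693°, lat 124.3190°.
Field (20°×10°, letters A–R): 112.9693/20 → 5 → F, 124.3190/10 → 12 → M; chars FM.
Square (2°×1°, digits 0–9): 12.9693/2 → 6, 4.3190/1 → 4; chars 64.
Subsquare (5′×2.5′, letters a–x): 0.9693/0.0833333 → 11 → l, 0.3190/0.0416667 → 7 → h; chars lh.

FM64lh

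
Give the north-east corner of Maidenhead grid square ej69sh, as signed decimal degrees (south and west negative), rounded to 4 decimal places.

Field E=4, J=9: +4·20° lon, +9·10° lat → SW at lon -100°, lat 0°.
Square 6, 9: +6·2° lon, +9·1° lat → SW at lon -88°, lat 9°.
Subsquare s=18, h=7: +18·0.0833333° lon, +7·0.0416667° lat → SW at lon -86.5°, lat 9.29167°.
Cell spans 0.0833333° lon × 0.0416667° lat. NE corner is SW corner plus one full cell.
latitude 9.3333, longitude -86.4167.

9.3333, -86.4167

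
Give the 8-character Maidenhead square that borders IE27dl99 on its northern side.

IE27dm90

Latitude extended square 9; +1 → 10, wraps to 0, carry into subsquare.
Latitude subsquare l = 11; +1 → 12 = m.
The longitude characters are unchanged.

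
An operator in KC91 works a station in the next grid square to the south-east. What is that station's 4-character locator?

LC00

Longitude square 9; +1 → 10, wraps to 0, carry into field.
Longitude field K = 10; +1 → 11 = L.
Latitude square 1; −1 → 0.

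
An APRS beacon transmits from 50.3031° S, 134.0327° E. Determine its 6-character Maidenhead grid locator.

Shift to the Maidenhead origin (180°W, 90°S): lon 314.0327, lat 39.6969.
Field: 314.0327/20 → 15 → P, 39.6969/10 → 3 → D; chars PD.
Square: 14.0327/2 → 7, 9.6969/1 → 9; chars 79.
Subsquare: 0.0327/0.0833333 → 0 → a, 0.6969/0.0416667 → 16 → q; chars aq.

PD79aq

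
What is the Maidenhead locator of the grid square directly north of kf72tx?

KF73ta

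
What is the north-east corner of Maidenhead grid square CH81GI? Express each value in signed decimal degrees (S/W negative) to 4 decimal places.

-18.6250, -123.4167

Field C=2, H=7: +2·20° lon, +7·10° lat → SW at lon -140°, lat -20°.
Square 8, 1: +8·2° lon, +1·1° lat → SW at lon -124°, lat -19°.
Subsquare g=6, i=8: +6·0.0833333° lon, +8·0.0416667° lat → SW at lon -123.5°, lat -18.6667°.
Cell spans 0.0833333° lon × 0.0416667° lat. NE corner is SW corner plus one full cell.
latitude -18.6250, longitude -123.4167.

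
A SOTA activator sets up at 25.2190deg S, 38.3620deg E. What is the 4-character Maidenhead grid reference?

Offset from 180°W / 90°S: lon 218.36°, lat 64.78°.
Field: 218.36/20 → 10 → K, 64.78/10 → 6 → G; chars KG.
Square: 18.36/2 → 9, 4.78/1 → 4; chars 94.

KG94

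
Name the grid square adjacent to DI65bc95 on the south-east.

Longitude extended square 9; +1 → 10, wraps to 0, carry into subsquare.
Longitude subsquare b = 1; +1 → 2 = c.
Latitude extended square 5; −1 → 4.

DI65cc04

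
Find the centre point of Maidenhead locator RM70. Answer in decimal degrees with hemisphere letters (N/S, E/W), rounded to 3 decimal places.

Field R=17, M=12: +17·20° lon, +12·10° lat → SW at lon 160°, lat 30°.
Square 7, 0: +7·2° lon, +0·1° lat → SW at lon 174°, lat 30°.
Cell spans 2° lon × 1° lat. Centre is SW corner plus half of each.
latitude 30.500° N, longitude 175.000° E.

30.500° N, 175.000° E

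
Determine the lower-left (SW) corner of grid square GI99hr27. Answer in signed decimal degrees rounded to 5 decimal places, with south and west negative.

-0.26250, -41.40000

Field G=6, I=8: +6·20° lon, +8·10° lat → SW at lon -60°, lat -10°.
Square 9, 9: +9·2° lon, +9·1° lat → SW at lon -42°, lat -1°.
Subsquare h=7, r=17: +7·0.0833333° lon, +17·0.0416667° lat → SW at lon -41.4167°, lat -0.291667°.
Extended square 2, 7: +2·0.00833333° lon, +7·0.00416667° lat → SW at lon -41.4°, lat -0.2625°.
latitude -0.26250, longitude -41.40000.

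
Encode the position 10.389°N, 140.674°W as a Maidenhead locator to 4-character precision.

BK90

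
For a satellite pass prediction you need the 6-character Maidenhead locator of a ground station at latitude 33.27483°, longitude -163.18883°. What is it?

AM83jg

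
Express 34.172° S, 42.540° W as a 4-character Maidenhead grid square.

Offset from 180°W / 90°S: lon 137.46°, lat 55.83°.
Field: lon ⌊137.46/20⌋ = 6 → G; lat ⌊55.83/10⌋ = 5 → F.
Square: lon ⌊17.46/2⌋ = 8; lat ⌊5.83/1⌋ = 5.

GF85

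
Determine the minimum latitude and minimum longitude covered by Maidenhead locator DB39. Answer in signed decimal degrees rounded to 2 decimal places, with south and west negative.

-71.00, -114.00

Field D=3, B=1: +3·20° lon, +1·10° lat → SW at lon -120°, lat -80°.
Square 3, 9: +3·2° lon, +9·1° lat → SW at lon -114°, lat -71°.
latitude -71.00, longitude -114.00.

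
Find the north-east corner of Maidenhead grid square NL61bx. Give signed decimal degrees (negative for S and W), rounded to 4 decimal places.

22.0000, 92.1667

Field N=13, L=11: +13·20° lon, +11·10° lat → SW at lon 80°, lat 20°.
Square 6, 1: +6·2° lon, +1·1° lat → SW at lon 92°, lat 21°.
Subsquare b=1, x=23: +1·0.0833333° lon, +23·0.0416667° lat → SW at lon 92.0833°, lat 21.9583°.
Cell spans 0.0833333° lon × 0.0416667° lat. NE corner is SW corner plus one full cell.
latitude 22.0000, longitude 92.1667.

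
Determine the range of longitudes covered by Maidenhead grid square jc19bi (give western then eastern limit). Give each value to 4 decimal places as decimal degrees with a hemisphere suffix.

2.0833° E, 2.1667° E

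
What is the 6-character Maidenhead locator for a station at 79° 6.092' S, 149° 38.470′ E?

QB40tv

Offset from 180°W / 90°S: lon 329.6412°, lat 10.8985°.
Field: lon ⌊329.6412/20⌋ = 16 → Q; lat ⌊10.8985/10⌋ = 1 → B.
Square: lon ⌊9.6412/2⌋ = 4; lat ⌊0.8985/1⌋ = 0.
Subsquare: lon ⌊1.6412/0.0833333⌋ = 19 → t; lat ⌊0.8985/0.0416667⌋ = 21 → v.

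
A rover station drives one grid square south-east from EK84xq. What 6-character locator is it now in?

EK94ap

Longitude subsquare x = 23; +1 → 24, wraps to 0 = a, carry into square.
Longitude square 8; +1 → 9.
Latitude subsquare q = 16; −1 → 15 = p.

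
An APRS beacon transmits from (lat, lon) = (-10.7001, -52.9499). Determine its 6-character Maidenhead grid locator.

GH39mh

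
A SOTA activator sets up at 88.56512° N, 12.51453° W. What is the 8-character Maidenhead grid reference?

IR38rn85

Shift to the Maidenhead origin (180°W, 90°S): lon 167.48547, lat 178.56512.
Field: 167.48547/20 → 8 → I, 178.56512/10 → 17 → R; chars IR.
Square: 7.48547/2 → 3, 8.56512/1 → 8; chars 38.
Subsquare: 1.48547/0.0833333 → 17 → r, 0.56512/0.0416667 → 13 → n; chars rn.
Extended square: 0.06880/0.00833333 → 8, 0.02345/0.00416667 → 5; chars 85.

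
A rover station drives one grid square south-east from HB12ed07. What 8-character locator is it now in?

Longitude extended square 0; +1 → 1.
Latitude extended square 7; −1 → 6.

HB12ed16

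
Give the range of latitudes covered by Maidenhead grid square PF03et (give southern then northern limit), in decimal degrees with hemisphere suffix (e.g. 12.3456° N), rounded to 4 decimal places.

Field P=15, F=5: +15·20° lon, +5·10° lat → SW at lon 120°, lat -40°.
Square 0, 3: +0·2° lon, +3·1° lat → SW at lon 120°, lat -37°.
Subsquare e=4, t=19: +4·0.0833333° lon, +19·0.0416667° lat → SW at lon 120.333°, lat -36.2083°.
Cell spans 0.0833333° lon × 0.0416667° lat.
south 36.2083° S, north 36.1667° S.

36.2083° S, 36.1667° S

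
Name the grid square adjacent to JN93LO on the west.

JN93ko

Longitude subsquare l = 11; −1 → 10 = k.
The latitude characters are unchanged.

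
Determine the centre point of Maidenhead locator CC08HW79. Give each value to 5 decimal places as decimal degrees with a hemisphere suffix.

61.04375° S, 139.35417° W

Field C=2, C=2: +2·20° lon, +2·10° lat → SW at lon -140°, lat -70°.
Square 0, 8: +0·2° lon, +8·1° lat → SW at lon -140°, lat -62°.
Subsquare h=7, w=22: +7·0.0833333° lon, +22·0.0416667° lat → SW at lon -139.417°, lat -61.0833°.
Extended square 7, 9: +7·0.00833333° lon, +9·0.00416667° lat → SW at lon -139.358°, lat -61.0458°.
Cell spans 0.00833333° lon × 0.00416667° lat. Centre is SW corner plus half of each.
latitude 61.04375° S, longitude 139.35417° W.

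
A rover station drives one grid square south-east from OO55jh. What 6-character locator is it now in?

OO55kg

Longitude subsquare j = 9; +1 → 10 = k.
Latitude subsquare h = 7; −1 → 6 = g.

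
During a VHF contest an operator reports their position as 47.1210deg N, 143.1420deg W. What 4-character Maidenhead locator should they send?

BN87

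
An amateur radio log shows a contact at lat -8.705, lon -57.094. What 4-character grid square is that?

GI11

Add 180° to longitude and 90° to latitude: 122.91, 81.30.
Field: lon ⌊122.91/20⌋ = 6 → G; lat ⌊81.30/10⌋ = 8 → I.
Square: lon ⌊2.91/2⌋ = 1; lat ⌊1.30/1⌋ = 1.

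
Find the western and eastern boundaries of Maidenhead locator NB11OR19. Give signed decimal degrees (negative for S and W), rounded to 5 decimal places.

Field N=13, B=1: +13·20° lon, +1·10° lat → SW at lon 80°, lat -80°.
Square 1, 1: +1·2° lon, +1·1° lat → SW at lon 82°, lat -79°.
Subsquare o=14, r=17: +14·0.0833333° lon, +17·0.0416667° lat → SW at lon 83.1667°, lat -78.2917°.
Extended square 1, 9: +1·0.00833333° lon, +9·0.00416667° lat → SW at lon 83.175°, lat -78.2542°.
Cell spans 0.00833333° lon × 0.00416667° lat.
west 83.17500, east 83.18333.

83.17500, 83.18333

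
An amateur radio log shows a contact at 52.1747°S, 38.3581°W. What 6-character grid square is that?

HD07tt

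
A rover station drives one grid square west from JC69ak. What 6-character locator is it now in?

JC59xk

Longitude subsquare a = 0; −1 → -1, wraps to 23 = x, carry into square.
Longitude square 6; −1 → 5.
The latitude characters are unchanged.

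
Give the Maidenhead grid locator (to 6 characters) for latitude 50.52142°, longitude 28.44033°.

KO40fm

Offset from 180°W / 90°S: lon 208.4403°, lat 140.5214°.
Field: 208.4403/20 → 10 → K, 140.5214/10 → 14 → O; chars KO.
Square: 8.4403/2 → 4, 0.5214/1 → 0; chars 40.
Subsquare: 0.4403/0.0833333 → 5 → f, 0.5214/0.0416667 → 12 → m; chars fm.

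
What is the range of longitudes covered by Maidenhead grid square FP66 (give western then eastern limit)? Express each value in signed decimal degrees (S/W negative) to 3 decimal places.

-68.000, -66.000

Field F=5, P=15: +5·20° lon, +15·10° lat → SW at lon -80°, lat 60°.
Square 6, 6: +6·2° lon, +6·1° lat → SW at lon -68°, lat 66°.
Cell spans 2° lon × 1° lat.
west -68.000, east -66.000.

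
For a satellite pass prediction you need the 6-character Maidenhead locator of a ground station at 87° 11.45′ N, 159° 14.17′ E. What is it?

Shift to the Maidenhead origin (180°W, 90°S): lon 339.2362, lat 177.1908.
Field: lon ⌊339.2362/20⌋ = 16 → Q; lat ⌊177.1908/10⌋ = 17 → R.
Square: lon ⌊19.2362/2⌋ = 9; lat ⌊7.1908/1⌋ = 7.
Subsquare: lon ⌊1.2362/0.0833333⌋ = 14 → o; lat ⌊0.1908/0.0416667⌋ = 4 → e.

QR97oe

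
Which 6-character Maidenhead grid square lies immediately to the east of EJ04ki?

EJ04li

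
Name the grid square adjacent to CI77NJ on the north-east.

CI77ok

Longitude subsquare n = 13; +1 → 14 = o.
Latitude subsquare j = 9; +1 → 10 = k.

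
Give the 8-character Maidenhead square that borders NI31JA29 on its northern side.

NI31jb20

Latitude extended square 9; +1 → 10, wraps to 0, carry into subsquare.
Latitude subsquare a = 0; +1 → 1 = b.
The longitude characters are unchanged.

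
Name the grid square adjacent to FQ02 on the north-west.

EQ93

Longitude square 0; −1 → -1, wraps to 9, carry into field.
Longitude field F = 5; −1 → 4 = E.
Latitude square 2; +1 → 3.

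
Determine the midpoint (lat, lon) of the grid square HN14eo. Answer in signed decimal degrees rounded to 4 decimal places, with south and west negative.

Field H=7, N=13: +7·20° lon, +13·10° lat → SW at lon -40°, lat 40°.
Square 1, 4: +1·2° lon, +4·1° lat → SW at lon -38°, lat 44°.
Subsquare e=4, o=14: +4·0.0833333° lon, +14·0.0416667° lat → SW at lon -37.6667°, lat 44.5833°.
Cell spans 0.0833333° lon × 0.0416667° lat. Centre is SW corner plus half of each.
latitude 44.6042, longitude -37.6250.

44.6042, -37.6250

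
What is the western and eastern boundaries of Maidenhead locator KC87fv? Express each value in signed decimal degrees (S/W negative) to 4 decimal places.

Field K=10, C=2: +10·20° lon, +2·10° lat → SW at lon 20°, lat -70°.
Square 8, 7: +8·2° lon, +7·1° lat → SW at lon 36°, lat -63°.
Subsquare f=5, v=21: +5·0.0833333° lon, +21·0.0416667° lat → SW at lon 36.4167°, lat -62.125°.
Cell spans 0.0833333° lon × 0.0416667° lat.
west 36.4167, east 36.5000.

36.4167, 36.5000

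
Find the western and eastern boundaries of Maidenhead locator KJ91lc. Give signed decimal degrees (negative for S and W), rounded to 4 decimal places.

38.9167, 39.0000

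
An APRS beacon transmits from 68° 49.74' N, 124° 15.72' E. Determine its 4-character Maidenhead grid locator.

Shift to the Maidenhead origin (180°W, 90°S): lon 304.26, lat 158.83.
Field (20°×10°, letters A–R): 304.26/20 → 15 → P, 158.83/10 → 15 → P; chars PP.
Square (2°×1°, digits 0–9): 4.26/2 → 2, 8.83/1 → 8; chars 28.

PP28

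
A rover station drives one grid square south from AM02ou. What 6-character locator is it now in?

AM02ot

Latitude subsquare u = 20; −1 → 19 = t.
The longitude characters are unchanged.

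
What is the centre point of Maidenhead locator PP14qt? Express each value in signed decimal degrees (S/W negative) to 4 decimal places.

Field P=15, P=15: +15·20° lon, +15·10° lat → SW at lon 120°, lat 60°.
Square 1, 4: +1·2° lon, +4·1° lat → SW at lon 122°, lat 64°.
Subsquare q=16, t=19: +16·0.0833333° lon, +19·0.0416667° lat → SW at lon 123.333°, lat 64.7917°.
Cell spans 0.0833333° lon × 0.0416667° lat. Centre is SW corner plus half of each.
latitude 64.8125, longitude 123.3750.

64.8125, 123.3750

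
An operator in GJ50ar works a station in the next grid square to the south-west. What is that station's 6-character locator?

Longitude subsquare a = 0; −1 → -1, wraps to 23 = x, carry into square.
Longitude square 5; −1 → 4.
Latitude subsquare r = 17; −1 → 16 = q.

GJ40xq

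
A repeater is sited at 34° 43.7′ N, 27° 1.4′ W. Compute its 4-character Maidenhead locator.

Offset from 180°W / 90°S: lon 152.98°, lat 124.73°.
Field (20°×10°, letters A–R): lon ⌊152.98/20⌋ = 7 → H; lat ⌊124.73/10⌋ = 12 → M.
Square (2°×1°, digits 0–9): lon ⌊12.98/2⌋ = 6; lat ⌊4.73/1⌋ = 4.

HM64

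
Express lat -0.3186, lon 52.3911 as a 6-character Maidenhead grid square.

LI69eq

Shift to the Maidenhead origin (180°W, 90°S): lon 232.3911, lat 89.6814.
Field: 232.3911/20 → 11 → L, 89.6814/10 → 8 → I; chars LI.
Square: 12.3911/2 → 6, 9.6814/1 → 9; chars 69.
Subsquare: 0.3911/0.0833333 → 4 → e, 0.6814/0.0416667 → 16 → q; chars eq.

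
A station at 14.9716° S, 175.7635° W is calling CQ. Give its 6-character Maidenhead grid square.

Offset from 180°W / 90°S: lon 4.2365°, lat 75.0284°.
Field: lon ⌊4.2365/20⌋ = 0 → A; lat ⌊75.0284/10⌋ = 7 → H.
Square: lon ⌊4.2365/2⌋ = 2; lat ⌊5.0284/1⌋ = 5.
Subsquare: lon ⌊0.2365/0.0833333⌋ = 2 → c; lat ⌊0.0284/0.0416667⌋ = 0 → a.

AH25ca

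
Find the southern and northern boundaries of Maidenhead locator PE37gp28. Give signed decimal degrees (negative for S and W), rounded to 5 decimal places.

Field P=15, E=4: +15·20° lon, +4·10° lat → SW at lon 120°, lat -50°.
Square 3, 7: +3·2° lon, +7·1° lat → SW at lon 126°, lat -43°.
Subsquare g=6, p=15: +6·0.0833333° lon, +15·0.0416667° lat → SW at lon 126.5°, lat -42.375°.
Extended square 2, 8: +2·0.00833333° lon, +8·0.00416667° lat → SW at lon 126.517°, lat -42.3417°.
Cell spans 0.00833333° lon × 0.00416667° lat.
south -42.34167, north -42.33750.

-42.34167, -42.33750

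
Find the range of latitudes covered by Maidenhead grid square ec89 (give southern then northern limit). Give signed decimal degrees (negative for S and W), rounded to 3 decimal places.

-61.000, -60.000

Field E=4, C=2: +4·20° lon, +2·10° lat → SW at lon -100°, lat -70°.
Square 8, 9: +8·2° lon, +9·1° lat → SW at lon -84°, lat -61°.
Cell spans 2° lon × 1° lat.
south -61.000, north -60.000.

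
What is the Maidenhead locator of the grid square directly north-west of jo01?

IO92

Longitude square 0; −1 → -1, wraps to 9, carry into field.
Longitude field J = 9; −1 → 8 = I.
Latitude square 1; +1 → 2.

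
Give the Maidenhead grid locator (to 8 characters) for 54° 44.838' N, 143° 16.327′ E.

Shift to the Maidenhead origin (180°W, 90°S): lon 323.27212, lat 144.74730.
Field (20°×10°, letters A–R): lon ⌊323.27212/20⌋ = 16 → Q; lat ⌊144.74730/10⌋ = 14 → O.
Square (2°×1°, digits 0–9): lon ⌊3.27212/2⌋ = 1; lat ⌊4.74730/1⌋ = 4.
Subsquare (5′×2.5′, letters a–x): lon ⌊1.27212/0.0833333⌋ = 15 → p; lat ⌊0.74730/0.0416667⌋ = 17 → r.
Extended square (30″×15″, digits 0–9): lon ⌊0.02212/0.00833333⌋ = 2; lat ⌊0.03897/0.00416667⌋ = 9.

QO14pr29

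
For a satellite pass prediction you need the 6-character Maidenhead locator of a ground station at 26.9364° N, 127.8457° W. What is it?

CL66bw

Add 180° to longitude and 90° to latitude: 52.1543, 116.9364.
Field (20°×10°, letters A–R): lon ⌊52.1543/20⌋ = 2 → C; lat ⌊116.9364/10⌋ = 11 → L.
Square (2°×1°, digits 0–9): lon ⌊12.1543/2⌋ = 6; lat ⌊6.9364/1⌋ = 6.
Subsquare (5′×2.5′, letters a–x): lon ⌊0.1543/0.0833333⌋ = 1 → b; lat ⌊0.9364/0.0416667⌋ = 22 → w.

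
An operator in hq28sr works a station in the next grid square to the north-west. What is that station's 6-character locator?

Longitude subsquare s = 18; −1 → 17 = r.
Latitude subsquare r = 17; +1 → 18 = s.

HQ28rs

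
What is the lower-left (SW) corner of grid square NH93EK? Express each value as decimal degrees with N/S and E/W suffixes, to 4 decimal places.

16.5833° S, 98.3333° E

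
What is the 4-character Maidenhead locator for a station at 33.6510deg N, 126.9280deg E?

Shift to the Maidenhead origin (180°W, 90°S): lon 306.93, lat 123.65.
Field (20°×10°, letters A–R): 306.93/20 → 15 → P, 123.65/10 → 12 → M; chars PM.
Square (2°×1°, digits 0–9): 6.93/2 → 3, 3.65/1 → 3; chars 33.

PM33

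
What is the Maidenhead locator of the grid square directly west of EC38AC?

EC28xc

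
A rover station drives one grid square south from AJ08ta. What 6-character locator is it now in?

AJ07tx

Latitude subsquare a = 0; −1 → -1, wraps to 23 = x, carry into square.
Latitude square 8; −1 → 7.
The longitude characters are unchanged.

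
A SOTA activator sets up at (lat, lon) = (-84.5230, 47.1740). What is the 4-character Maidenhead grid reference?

LA35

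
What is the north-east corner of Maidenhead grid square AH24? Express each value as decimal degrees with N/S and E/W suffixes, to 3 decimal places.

Field A=0, H=7: +0·20° lon, +7·10° lat → SW at lon -180°, lat -20°.
Square 2, 4: +2·2° lon, +4·1° lat → SW at lon -176°, lat -16°.
Cell spans 2° lon × 1° lat. NE corner is SW corner plus one full cell.
latitude 15.000° S, longitude 174.000° W.

15.000° S, 174.000° W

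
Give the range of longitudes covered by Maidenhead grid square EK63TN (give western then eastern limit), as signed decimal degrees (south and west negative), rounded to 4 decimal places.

Field E=4, K=10: +4·20° lon, +10·10° lat → SW at lon -100°, lat 10°.
Square 6, 3: +6·2° lon, +3·1° lat → SW at lon -88°, lat 13°.
Subsquare t=19, n=13: +19·0.0833333° lon, +13·0.0416667° lat → SW at lon -86.4167°, lat 13.5417°.
Cell spans 0.0833333° lon × 0.0416667° lat.
west -86.4167, east -86.3333.

-86.4167, -86.3333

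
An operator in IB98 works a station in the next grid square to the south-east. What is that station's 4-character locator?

JB07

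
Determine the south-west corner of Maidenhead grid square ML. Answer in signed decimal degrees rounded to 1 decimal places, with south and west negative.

20.0, 60.0

Field M=12, L=11: +12·20° lon, +11·10° lat → SW at lon 60°, lat 20°.
latitude 20.0, longitude 60.0.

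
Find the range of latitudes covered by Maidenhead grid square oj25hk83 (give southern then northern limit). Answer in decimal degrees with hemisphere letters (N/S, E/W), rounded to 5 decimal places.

5.42917° N, 5.43333° N

Field O=14, J=9: +14·20° lon, +9·10° lat → SW at lon 100°, lat 0°.
Square 2, 5: +2·2° lon, +5·1° lat → SW at lon 104°, lat 5°.
Subsquare h=7, k=10: +7·0.0833333° lon, +10·0.0416667° lat → SW at lon 104.583°, lat 5.41667°.
Extended square 8, 3: +8·0.00833333° lon, +3·0.00416667° lat → SW at lon 104.65°, lat 5.42917°.
Cell spans 0.00833333° lon × 0.00416667° lat.
south 5.42917° N, north 5.43333° N.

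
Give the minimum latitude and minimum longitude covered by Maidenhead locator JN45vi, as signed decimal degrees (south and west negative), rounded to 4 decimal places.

Field J=9, N=13: +9·20° lon, +13·10° lat → SW at lon 0°, lat 40°.
Square 4, 5: +4·2° lon, +5·1° lat → SW at lon 8°, lat 45°.
Subsquare v=21, i=8: +21·0.0833333° lon, +8·0.0416667° lat → SW at lon 9.75°, lat 45.3333°.
latitude 45.3333, longitude 9.7500.

45.3333, 9.7500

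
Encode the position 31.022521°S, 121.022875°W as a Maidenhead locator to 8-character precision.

CF98lx74

Offset from 180°W / 90°S: lon 58.97713°, lat 58.97748°.
Field (20°×10°, letters A–R): 58.97713/20 → 2 → C, 58.97748/10 → 5 → F; chars CF.
Square (2°×1°, digits 0–9): 18.97713/2 → 9, 8.97748/1 → 8; chars 98.
Subsquare (5′×2.5′, letters a–x): 0.97713/0.0833333 → 11 → l, 0.97748/0.0416667 → 23 → x; chars lx.
Extended square (30″×15″, digits 0–9): 0.06046/0.00833333 → 7, 0.01915/0.00416667 → 4; chars 74.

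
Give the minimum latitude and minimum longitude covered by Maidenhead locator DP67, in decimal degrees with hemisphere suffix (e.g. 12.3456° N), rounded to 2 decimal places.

Field D=3, P=15: +3·20° lon, +15·10° lat → SW at lon -120°, lat 60°.
Square 6, 7: +6·2° lon, +7·1° lat → SW at lon -108°, lat 67°.
latitude 67.00° N, longitude 108.00° W.

67.00° N, 108.00° W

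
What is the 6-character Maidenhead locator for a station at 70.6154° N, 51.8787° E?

Add 180° to longitude and 90° to latitude: 231.8787, 160.6154.
Field: lon ⌊231.8787/20⌋ = 11 → L; lat ⌊160.6154/10⌋ = 16 → Q.
Square: lon ⌊11.8787/2⌋ = 5; lat ⌊0.6154/1⌋ = 0.
Subsquare: lon ⌊1.8787/0.0833333⌋ = 22 → w; lat ⌊0.6154/0.0416667⌋ = 14 → o.

LQ50wo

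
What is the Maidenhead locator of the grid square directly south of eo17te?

EO17td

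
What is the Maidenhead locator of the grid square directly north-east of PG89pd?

PG89qe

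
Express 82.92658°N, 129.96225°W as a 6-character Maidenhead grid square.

CR52aw

Offset from 180°W / 90°S: lon 50.0377°, lat 172.9266°.
Field (20°×10°, letters A–R): lon ⌊50.0377/20⌋ = 2 → C; lat ⌊172.9266/10⌋ = 17 → R.
Square (2°×1°, digits 0–9): lon ⌊10.0377/2⌋ = 5; lat ⌊2.9266/1⌋ = 2.
Subsquare (5′×2.5′, letters a–x): lon ⌊0.0377/0.0833333⌋ = 0 → a; lat ⌊0.9266/0.0416667⌋ = 22 → w.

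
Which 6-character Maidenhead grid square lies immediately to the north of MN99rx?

Latitude subsquare x = 23; +1 → 24, wraps to 0 = a, carry into square.
Latitude square 9; +1 → 10, wraps to 0, carry into field.
Latitude field N = 13; +1 → 14 = O.
The longitude characters are unchanged.

MO90ra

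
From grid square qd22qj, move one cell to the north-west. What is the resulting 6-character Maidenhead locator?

QD22pk

Longitude subsquare q = 16; −1 → 15 = p.
Latitude subsquare j = 9; +1 → 10 = k.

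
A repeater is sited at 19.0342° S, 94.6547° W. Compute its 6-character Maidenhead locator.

Shift to the Maidenhead origin (180°W, 90°S): lon 85.3453, lat 70.9658.
Field (20°×10°, letters A–R): 85.3453/20 → 4 → E, 70.9658/10 → 7 → H; chars EH.
Square (2°×1°, digits 0–9): 5.3453/2 → 2, 0.9658/1 → 0; chars 20.
Subsquare (5′×2.5′, letters a–x): 1.3453/0.0833333 → 16 → q, 0.9658/0.0416667 → 23 → x; chars qx.

EH20qx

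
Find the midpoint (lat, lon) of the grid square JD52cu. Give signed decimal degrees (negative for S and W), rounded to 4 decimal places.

-57.1458, 10.2083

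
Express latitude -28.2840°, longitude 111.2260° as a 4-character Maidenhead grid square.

Add 180° to longitude and 90° to latitude: 291.23, 61.72.
Field: lon ⌊291.23/20⌋ = 14 → O; lat ⌊61.72/10⌋ = 6 → G.
Square: lon ⌊11.23/2⌋ = 5; lat ⌊1.72/1⌋ = 1.

OG51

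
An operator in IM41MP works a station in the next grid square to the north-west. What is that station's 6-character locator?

IM41lq

Longitude subsquare m = 12; −1 → 11 = l.
Latitude subsquare p = 15; +1 → 16 = q.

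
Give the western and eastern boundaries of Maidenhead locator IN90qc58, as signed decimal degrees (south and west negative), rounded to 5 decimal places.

Field I=8, N=13: +8·20° lon, +13·10° lat → SW at lon -20°, lat 40°.
Square 9, 0: +9·2° lon, +0·1° lat → SW at lon -2°, lat 40°.
Subsquare q=16, c=2: +16·0.0833333° lon, +2·0.0416667° lat → SW at lon -0.666667°, lat 40.0833°.
Extended square 5, 8: +5·0.00833333° lon, +8·0.00416667° lat → SW at lon -0.625°, lat 40.1167°.
Cell spans 0.00833333° lon × 0.00416667° lat.
west -0.62500, east -0.61667.

-0.62500, -0.61667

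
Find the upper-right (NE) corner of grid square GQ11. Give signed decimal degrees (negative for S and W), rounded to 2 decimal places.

72.00, -56.00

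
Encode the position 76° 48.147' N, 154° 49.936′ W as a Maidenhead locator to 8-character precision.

BQ26ot02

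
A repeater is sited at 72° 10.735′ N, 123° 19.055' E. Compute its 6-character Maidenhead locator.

PQ12pe

Shift to the Maidenhead origin (180°W, 90°S): lon 303.3176, lat 162.1789.
Field: lon ⌊303.3176/20⌋ = 15 → P; lat ⌊162.1789/10⌋ = 16 → Q.
Square: lon ⌊3.3176/2⌋ = 1; lat ⌊2.1789/1⌋ = 2.
Subsquare: lon ⌊1.3176/0.0833333⌋ = 15 → p; lat ⌊0.1789/0.0416667⌋ = 4 → e.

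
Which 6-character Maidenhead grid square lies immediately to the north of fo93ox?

Latitude subsquare x = 23; +1 → 24, wraps to 0 = a, carry into square.
Latitude square 3; +1 → 4.
The longitude characters are unchanged.

FO94oa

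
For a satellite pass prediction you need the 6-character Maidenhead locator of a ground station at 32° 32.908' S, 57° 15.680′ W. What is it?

GF17ik

Shift to the Maidenhead origin (180°W, 90°S): lon 122.7387, lat 57.4515.
Field: 122.7387/20 → 6 → G, 57.4515/10 → 5 → F; chars GF.
Square: 2.7387/2 → 1, 7.4515/1 → 7; chars 17.
Subsquare: 0.7387/0.0833333 → 8 → i, 0.4515/0.0416667 → 10 → k; chars ik.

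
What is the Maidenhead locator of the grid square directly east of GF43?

GF53

Longitude square 4; +1 → 5.
The latitude characters are unchanged.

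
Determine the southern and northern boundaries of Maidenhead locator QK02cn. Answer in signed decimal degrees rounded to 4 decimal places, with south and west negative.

12.5417, 12.5833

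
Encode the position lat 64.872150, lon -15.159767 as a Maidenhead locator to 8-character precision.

IP24ku09

Add 180° to longitude and 90° to latitude: 164.84023, 154.87215.
Field: lon ⌊164.84023/20⌋ = 8 → I; lat ⌊154.87215/10⌋ = 15 → P.
Square: lon ⌊4.84023/2⌋ = 2; lat ⌊4.87215/1⌋ = 4.
Subsquare: lon ⌊0.84023/0.0833333⌋ = 10 → k; lat ⌊0.87215/0.0416667⌋ = 20 → u.
Extended square: lon ⌊0.00690/0.00833333⌋ = 0; lat ⌊0.03882/0.00416667⌋ = 9.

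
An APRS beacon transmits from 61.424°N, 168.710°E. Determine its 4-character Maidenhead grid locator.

RP41

Add 180° to longitude and 90° to latitude: 348.71, 151.42.
Field (20°×10°, letters A–R): lon ⌊348.71/20⌋ = 17 → R; lat ⌊151.42/10⌋ = 15 → P.
Square (2°×1°, digits 0–9): lon ⌊8.71/2⌋ = 4; lat ⌊1.42/1⌋ = 1.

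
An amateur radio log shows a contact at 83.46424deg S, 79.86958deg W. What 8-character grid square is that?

Offset from 180°W / 90°S: lon 100.13042°, lat 6.53576°.
Field: 100.13042/20 → 5 → F, 6.53576/10 → 0 → A; chars FA.
Square: 0.13042/2 → 0, 6.53576/1 → 6; chars 06.
Subsquare: 0.13042/0.0833333 → 1 → b, 0.53576/0.0416667 → 12 → m; chars bm.
Extended square: 0.04709/0.00833333 → 5, 0.03576/0.00416667 → 8; chars 58.

FA06bm58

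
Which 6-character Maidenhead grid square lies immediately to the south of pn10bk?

Latitude subsquare k = 10; −1 → 9 = j.
The longitude characters are unchanged.

PN10bj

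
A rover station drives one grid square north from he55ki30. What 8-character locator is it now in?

HE55ki31

Latitude extended square 0; +1 → 1.
The longitude characters are unchanged.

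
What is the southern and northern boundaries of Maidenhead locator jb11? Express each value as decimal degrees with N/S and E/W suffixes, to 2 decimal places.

79.00° S, 78.00° S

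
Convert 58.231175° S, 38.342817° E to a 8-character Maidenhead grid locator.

Shift to the Maidenhead origin (180°W, 90°S): lon 218.34282, lat 31.76882.
Field (20°×10°, letters A–R): lon ⌊218.34282/20⌋ = 10 → K; lat ⌊31.76882/10⌋ = 3 → D.
Square (2°×1°, digits 0–9): lon ⌊18.34282/2⌋ = 9; lat ⌊1.76882/1⌋ = 1.
Subsquare (5′×2.5′, letters a–x): lon ⌊0.34282/0.0833333⌋ = 4 → e; lat ⌊0.76882/0.0416667⌋ = 18 → s.
Extended square (30″×15″, digits 0–9): lon ⌊0.00948/0.00833333⌋ = 1; lat ⌊0.01882/0.00416667⌋ = 4.

KD91es14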